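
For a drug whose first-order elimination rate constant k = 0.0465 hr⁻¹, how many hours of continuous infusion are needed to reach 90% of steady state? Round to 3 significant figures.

f = 1 − e^(−kt)  ⇒  t = −ln(1 − f) / k
t = −ln(1 − 0.9) / 0.04650 = 2.303 / 0.04650 ≈ 49.5 hours

49.5 hours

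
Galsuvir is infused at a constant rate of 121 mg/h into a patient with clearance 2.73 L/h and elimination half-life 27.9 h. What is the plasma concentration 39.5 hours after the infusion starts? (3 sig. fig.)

27.7 µg/mL

Css = rate / CL = 121 / 2.73 = 44.32 µg/mL
k = ln 2 / 27.9 = 0.02484 h⁻¹
C(t) = Css (1 − e^(−kt)) = 44.32 × (1 − e^(−0.9813)) = 44.32 × 0.6252 ≈ 27.7 µg/mL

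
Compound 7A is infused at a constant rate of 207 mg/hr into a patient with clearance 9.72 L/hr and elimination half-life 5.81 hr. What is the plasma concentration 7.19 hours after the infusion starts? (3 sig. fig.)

Css = rate / CL = 207 / 9.72 = 21.30 mg/L
k = ln 2 / 5.81 = 0.1193 hr⁻¹
C(t) = Css (1 − e^(−kt)) = 21.30 × (1 − e^(−0.8578)) = 21.30 × 0.5759 ≈ 12.3 mg/L

12.3 mg/L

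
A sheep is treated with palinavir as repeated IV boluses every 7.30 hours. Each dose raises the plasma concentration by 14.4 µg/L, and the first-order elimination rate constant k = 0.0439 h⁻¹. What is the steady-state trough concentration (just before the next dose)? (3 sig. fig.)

Fraction remaining after one interval: e^(−kτ) = e^(−0.04390 × 7.30) = 0.7258
R = 1 / (1 − 0.7258) = 3.647
Css,max = 14.4 × 3.647 = 52.52 µg/L
Css,min = Css,max × e^(−kτ) = 52.52 × 0.7258 ≈ 38.1 µg/L

38.1 µg/L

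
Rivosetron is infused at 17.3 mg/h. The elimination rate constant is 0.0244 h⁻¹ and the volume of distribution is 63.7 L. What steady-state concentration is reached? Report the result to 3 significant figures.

CL = k · V = 0.0244 × 63.7 = 1.554 L/h
Css = rate / CL = 17.3 / 1.554 ≈ 11.1 µg/mL

11.1 µg/mL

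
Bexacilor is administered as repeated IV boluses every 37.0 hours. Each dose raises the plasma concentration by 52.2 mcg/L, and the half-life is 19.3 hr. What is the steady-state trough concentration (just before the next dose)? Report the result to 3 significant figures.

k = ln 2 / 19.3 = 0.03591 hr⁻¹
Fraction remaining after one interval: e^(−kτ) = e^(−0.03591 × 37.0) = 0.2648
R = 1 / (1 − 0.2648) = 1.360
Css,max = 52.2 × 1.360 = 71.00 mcg/L
Css,min = Css,max × e^(−kτ) = 71.00 × 0.2648 ≈ 18.8 mcg/L

18.8 mcg/L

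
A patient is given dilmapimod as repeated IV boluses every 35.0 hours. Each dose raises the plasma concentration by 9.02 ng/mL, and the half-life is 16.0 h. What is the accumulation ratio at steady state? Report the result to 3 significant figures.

k = ln 2 / 16.0 = 0.04332 h⁻¹
Fraction remaining after one interval: e^(−kτ) = e^(−0.04332 × 35.0) = 0.2195
R = 1 / (1 − 0.2195) = 1 / 0.7805 ≈ 1.28

1.28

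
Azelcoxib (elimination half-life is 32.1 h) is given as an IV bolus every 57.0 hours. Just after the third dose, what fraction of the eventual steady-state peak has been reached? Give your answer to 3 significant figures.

k = ln 2 / 32.1 = 0.02159 h⁻¹
f_n = 1 − e^(−nkτ) = 1 − e^(−3 × 0.02159 × 57.0) = 1 − e^(−3.692) = 1 − 0.02491 ≈ 0.975

0.975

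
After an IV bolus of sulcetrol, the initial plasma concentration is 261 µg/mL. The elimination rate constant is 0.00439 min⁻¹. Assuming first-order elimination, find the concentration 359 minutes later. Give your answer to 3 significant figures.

54.0 µg/mL

C(t) = C₀ e^(−kt) = 261 × e^(−0.004390 × 359) = 261 × e^(−1.576) = 261 × 0.2068 ≈ 54.0 µg/mL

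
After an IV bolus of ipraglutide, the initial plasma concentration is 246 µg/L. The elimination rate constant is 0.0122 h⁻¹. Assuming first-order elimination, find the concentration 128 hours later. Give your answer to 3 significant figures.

51.6 µg/L

C(t) = C₀ e^(−kt) = 246 × e^(−0.01220 × 128) = 246 × e^(−1.562) = 246 × 0.2098 ≈ 51.6 µg/L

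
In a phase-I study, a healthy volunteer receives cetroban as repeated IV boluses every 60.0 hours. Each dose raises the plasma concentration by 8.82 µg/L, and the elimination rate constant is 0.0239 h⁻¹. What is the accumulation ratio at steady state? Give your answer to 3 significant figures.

1.31

Fraction remaining after one interval: e^(−kτ) = e^(−0.02390 × 60.0) = 0.2384
R = 1 / (1 − 0.2384) = 1 / 0.7616 ≈ 1.31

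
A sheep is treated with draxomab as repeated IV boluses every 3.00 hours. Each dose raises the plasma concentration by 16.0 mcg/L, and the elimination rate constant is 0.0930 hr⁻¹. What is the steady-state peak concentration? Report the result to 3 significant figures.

Fraction remaining after one interval: e^(−kτ) = e^(−0.09300 × 3.00) = 0.7565
R = 1 / (1 − 0.7565) = 4.107
Css,max = 16.0 × 4.107 ≈ 65.7 mcg/L

65.7 mcg/L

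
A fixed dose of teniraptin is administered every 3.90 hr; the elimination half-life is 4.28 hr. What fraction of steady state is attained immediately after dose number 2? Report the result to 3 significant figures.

0.717

k = ln 2 / 4.28 = 0.1620 hr⁻¹
f_n = 1 − e^(−nkτ) = 1 − e^(−2 × 0.1620 × 3.90) = 1 − e^(−1.263) = 1 − 0.2827 ≈ 0.717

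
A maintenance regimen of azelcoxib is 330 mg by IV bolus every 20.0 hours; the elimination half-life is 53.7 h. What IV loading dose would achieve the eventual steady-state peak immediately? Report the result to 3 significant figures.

k = ln 2 / 53.7 = 0.01291 h⁻¹
Accumulation ratio R = 1 / (1 − e^(−kτ)) = 1 / (1 − e^(−0.01291×20.0)) = 1 / (1 − 0.7725) = 4.395
Loading dose = maintenance dose × R = 330 × 4.395 ≈ 1450 mg

1450 mg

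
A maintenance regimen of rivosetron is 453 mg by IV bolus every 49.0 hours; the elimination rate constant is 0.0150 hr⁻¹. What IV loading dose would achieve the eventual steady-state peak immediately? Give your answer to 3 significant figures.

Accumulation ratio R = 1 / (1 − e^(−kτ)) = 1 / (1 − e^(−0.01500×49.0)) = 1 / (1 − 0.4795) = 1.921
Loading dose = maintenance dose × R = 453 × 1.921 ≈ 870 mg

870 mg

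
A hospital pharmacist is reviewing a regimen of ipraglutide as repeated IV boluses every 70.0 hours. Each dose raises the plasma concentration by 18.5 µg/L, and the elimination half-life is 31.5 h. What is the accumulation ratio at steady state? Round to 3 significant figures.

k = ln 2 / 31.5 = 0.02200 h⁻¹
Fraction remaining after one interval: e^(−kτ) = e^(−0.02200 × 70.0) = 0.2143
R = 1 / (1 − 0.2143) = 1 / 0.7857 ≈ 1.27

1.27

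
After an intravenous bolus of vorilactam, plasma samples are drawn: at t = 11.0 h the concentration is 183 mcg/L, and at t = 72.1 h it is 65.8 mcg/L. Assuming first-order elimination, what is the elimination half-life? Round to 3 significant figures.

41.4 hours

k = ln(C₁/C₂) / (t₂ − t₁) = ln(183/65.8) / (72.1 − 11.0)
  = 1.023 / 61.10 = 0.01674 h⁻¹
t½ = ln 2 / k = ln 2 / 0.01674 ≈ 41.4 hours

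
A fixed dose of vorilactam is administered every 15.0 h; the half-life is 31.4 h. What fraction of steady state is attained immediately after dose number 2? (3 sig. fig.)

0.484

k = ln 2 / 31.4 = 0.02207 h⁻¹
f_n = 1 − e^(−nkτ) = 1 − e^(−2 × 0.02207 × 15.0) = 1 − e^(−0.6622) = 1 − 0.5157 ≈ 0.484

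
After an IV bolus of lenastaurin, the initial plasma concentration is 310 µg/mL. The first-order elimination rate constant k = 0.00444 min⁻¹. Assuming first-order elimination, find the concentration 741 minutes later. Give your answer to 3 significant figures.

C(t) = C₀ e^(−kt) = 310 × e^(−0.004440 × 741) = 310 × e^(−3.290) = 310 × 0.03725 ≈ 11.5 µg/mL

11.5 µg/mL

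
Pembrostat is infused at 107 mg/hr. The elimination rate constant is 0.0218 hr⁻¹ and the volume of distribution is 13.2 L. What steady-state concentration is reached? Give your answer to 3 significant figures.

372 mg/L

CL = k · V = 0.0218 × 13.2 = 0.2878 L/hr
Css = rate / CL = 107 / 0.2878 ≈ 372 mg/L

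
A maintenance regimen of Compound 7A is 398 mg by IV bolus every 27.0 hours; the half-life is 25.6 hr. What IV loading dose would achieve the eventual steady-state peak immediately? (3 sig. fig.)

767 mg

k = ln 2 / 25.6 = 0.02708 hr⁻¹
Accumulation ratio R = 1 / (1 − e^(−kτ)) = 1 / (1 − e^(−0.02708×27.0)) = 1 / (1 − 0.4814) = 1.928
Loading dose = maintenance dose × R = 398 × 1.928 ≈ 767 mg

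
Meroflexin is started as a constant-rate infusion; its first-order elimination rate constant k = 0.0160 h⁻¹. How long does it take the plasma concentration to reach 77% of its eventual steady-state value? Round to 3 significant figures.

f = 1 − e^(−kt)  ⇒  t = −ln(1 − f) / k
t = −ln(1 − 0.77) / 0.01600 = 1.470 / 0.01600 ≈ 91.9 hours

91.9 hours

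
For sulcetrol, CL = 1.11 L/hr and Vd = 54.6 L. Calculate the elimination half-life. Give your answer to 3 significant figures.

34.1 hours

k = CL / V = 1.11 / 54.6 = 0.02033 hr⁻¹
t½ = ln 2 / k = ln 2 / 0.02033 ≈ 34.1 hours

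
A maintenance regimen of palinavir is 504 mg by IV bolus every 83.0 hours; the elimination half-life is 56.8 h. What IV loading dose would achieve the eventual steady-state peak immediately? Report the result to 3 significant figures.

k = ln 2 / 56.8 = 0.01220 h⁻¹
Accumulation ratio R = 1 / (1 − e^(−kτ)) = 1 / (1 − e^(−0.01220×83.0)) = 1 / (1 − 0.3632) = 1.570
Loading dose = maintenance dose × R = 504 × 1.570 ≈ 791 mg

791 mg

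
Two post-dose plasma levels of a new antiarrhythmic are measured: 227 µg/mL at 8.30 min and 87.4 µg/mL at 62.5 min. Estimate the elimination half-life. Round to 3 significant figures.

39.4 minutes

k = ln(C₁/C₂) / (t₂ − t₁) = ln(227/87.4) / (62.5 − 8.30)
  = 0.9545 / 54.20 = 0.01761 min⁻¹
t½ = ln 2 / k = ln 2 / 0.01761 ≈ 39.4 minutes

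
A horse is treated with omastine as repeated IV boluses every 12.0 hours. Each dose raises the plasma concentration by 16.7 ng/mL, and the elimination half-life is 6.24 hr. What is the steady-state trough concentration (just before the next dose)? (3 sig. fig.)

5.98 ng/mL

k = ln 2 / 6.24 = 0.1111 hr⁻¹
Fraction remaining after one interval: e^(−kτ) = e^(−0.1111 × 12.0) = 0.2637
R = 1 / (1 − 0.2637) = 1.358
Css,max = 16.7 × 1.358 = 22.68 ng/mL
Css,min = Css,max × e^(−kτ) = 22.68 × 0.2637 ≈ 5.98 ng/mL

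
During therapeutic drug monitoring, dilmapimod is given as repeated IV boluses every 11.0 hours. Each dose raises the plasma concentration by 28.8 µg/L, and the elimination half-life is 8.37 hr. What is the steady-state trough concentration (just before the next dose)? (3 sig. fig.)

k = ln 2 / 8.37 = 0.08281 hr⁻¹
Fraction remaining after one interval: e^(−kτ) = e^(−0.08281 × 11.0) = 0.4021
R = 1 / (1 − 0.4021) = 1.673
Css,max = 28.8 × 1.673 = 48.17 µg/L
Css,min = Css,max × e^(−kτ) = 48.17 × 0.4021 ≈ 19.4 µg/L

19.4 µg/L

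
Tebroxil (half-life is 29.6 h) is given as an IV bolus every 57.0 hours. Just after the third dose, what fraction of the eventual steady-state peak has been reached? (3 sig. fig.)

0.982

k = ln 2 / 29.6 = 0.02342 h⁻¹
f_n = 1 − e^(−nkτ) = 1 − e^(−3 × 0.02342 × 57.0) = 1 − e^(−4.004) = 1 − 0.01824 ≈ 0.982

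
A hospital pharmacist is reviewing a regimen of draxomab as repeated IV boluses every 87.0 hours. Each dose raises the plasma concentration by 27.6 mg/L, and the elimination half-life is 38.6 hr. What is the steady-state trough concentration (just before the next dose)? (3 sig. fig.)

7.32 mg/L

k = ln 2 / 38.6 = 0.01796 hr⁻¹
Fraction remaining after one interval: e^(−kτ) = e^(−0.01796 × 87.0) = 0.2097
R = 1 / (1 − 0.2097) = 1.265
Css,max = 27.6 × 1.265 = 34.92 mg/L
Css,min = Css,max × e^(−kτ) = 34.92 × 0.2097 ≈ 7.32 mg/L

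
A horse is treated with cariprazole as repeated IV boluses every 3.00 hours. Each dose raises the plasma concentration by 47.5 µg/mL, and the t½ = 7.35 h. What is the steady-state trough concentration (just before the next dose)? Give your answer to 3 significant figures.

145 µg/mL

k = ln 2 / 7.35 = 0.09431 h⁻¹
Fraction remaining after one interval: e^(−kτ) = e^(−0.09431 × 3.00) = 0.7536
R = 1 / (1 − 0.7536) = 4.058
Css,max = 47.5 × 4.058 = 192.8 µg/mL
Css,min = Css,max × e^(−kτ) = 192.8 × 0.7536 ≈ 145 µg/mL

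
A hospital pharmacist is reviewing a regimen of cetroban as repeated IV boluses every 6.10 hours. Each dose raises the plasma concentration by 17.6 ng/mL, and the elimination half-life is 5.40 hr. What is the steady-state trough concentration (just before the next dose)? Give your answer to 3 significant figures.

k = ln 2 / 5.40 = 0.1284 hr⁻¹
Fraction remaining after one interval: e^(−kτ) = e^(−0.1284 × 6.10) = 0.4570
R = 1 / (1 − 0.4570) = 1.842
Css,max = 17.6 × 1.842 = 32.41 ng/mL
Css,min = Css,max × e^(−kτ) = 32.41 × 0.4570 ≈ 14.8 ng/mL

14.8 ng/mL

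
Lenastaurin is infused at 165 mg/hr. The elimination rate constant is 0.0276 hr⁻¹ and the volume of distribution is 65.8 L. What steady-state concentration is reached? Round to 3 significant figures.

CL = k · V = 0.0276 × 65.8 = 1.816 L/hr
Css = rate / CL = 165 / 1.816 ≈ 90.9 mg/L

90.9 mg/L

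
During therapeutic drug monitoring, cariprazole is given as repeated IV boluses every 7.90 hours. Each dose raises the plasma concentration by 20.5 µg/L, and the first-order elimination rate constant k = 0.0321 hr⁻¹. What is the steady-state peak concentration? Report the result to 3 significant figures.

Fraction remaining after one interval: e^(−kτ) = e^(−0.03210 × 7.90) = 0.7760
R = 1 / (1 − 0.7760) = 4.464
Css,max = 20.5 × 4.464 ≈ 91.5 µg/L

91.5 µg/L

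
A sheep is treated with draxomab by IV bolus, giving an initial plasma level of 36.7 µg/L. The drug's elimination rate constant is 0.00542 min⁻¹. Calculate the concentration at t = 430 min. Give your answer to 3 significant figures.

C(t) = C₀ e^(−kt) = 36.7 × e^(−0.005420 × 430) = 36.7 × e^(−2.331) = 36.7 × 0.09724 ≈ 3.57 µg/L

3.57 µg/L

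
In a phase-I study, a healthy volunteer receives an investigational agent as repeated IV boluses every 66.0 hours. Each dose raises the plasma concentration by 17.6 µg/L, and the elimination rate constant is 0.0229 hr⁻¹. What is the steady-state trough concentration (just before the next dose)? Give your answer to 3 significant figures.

4.98 µg/L

Fraction remaining after one interval: e^(−kτ) = e^(−0.02290 × 66.0) = 0.2206
R = 1 / (1 − 0.2206) = 1.283
Css,max = 17.6 × 1.283 = 22.58 µg/L
Css,min = Css,max × e^(−kτ) = 22.58 × 0.2206 ≈ 4.98 µg/L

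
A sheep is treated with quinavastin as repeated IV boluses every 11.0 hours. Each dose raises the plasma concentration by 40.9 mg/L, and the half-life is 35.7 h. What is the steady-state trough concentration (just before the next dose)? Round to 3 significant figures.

172 mg/L

k = ln 2 / 35.7 = 0.01942 h⁻¹
Fraction remaining after one interval: e^(−kτ) = e^(−0.01942 × 11.0) = 0.8077
R = 1 / (1 − 0.8077) = 5.200
Css,max = 40.9 × 5.200 = 212.7 mg/L
Css,min = Css,max × e^(−kτ) = 212.7 × 0.8077 ≈ 172 mg/L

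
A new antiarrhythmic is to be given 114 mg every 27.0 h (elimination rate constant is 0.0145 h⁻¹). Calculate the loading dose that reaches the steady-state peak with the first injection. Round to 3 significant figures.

352 mg

Accumulation ratio R = 1 / (1 − e^(−kτ)) = 1 / (1 − e^(−0.01450×27.0)) = 1 / (1 − 0.6760) = 3.087
Loading dose = maintenance dose × R = 114 × 3.087 ≈ 352 mg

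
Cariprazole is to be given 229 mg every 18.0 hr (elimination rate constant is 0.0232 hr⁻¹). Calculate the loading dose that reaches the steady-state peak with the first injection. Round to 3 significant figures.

671 mg

Accumulation ratio R = 1 / (1 − e^(−kτ)) = 1 / (1 − e^(−0.02320×18.0)) = 1 / (1 − 0.6586) = 2.929
Loading dose = maintenance dose × R = 229 × 2.929 ≈ 671 mg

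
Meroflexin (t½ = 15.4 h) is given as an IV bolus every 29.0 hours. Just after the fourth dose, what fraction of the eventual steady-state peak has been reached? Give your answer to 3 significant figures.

0.995

k = ln 2 / 15.4 = 0.04501 h⁻¹
f_n = 1 − e^(−nkτ) = 1 − e^(−4 × 0.04501 × 29.0) = 1 − e^(−5.221) = 1 − 0.005401 ≈ 0.995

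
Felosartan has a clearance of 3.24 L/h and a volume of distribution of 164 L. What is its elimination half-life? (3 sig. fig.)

k = CL / V = 3.24 / 164 = 0.01976 h⁻¹
t½ = ln 2 / k = ln 2 / 0.01976 ≈ 35.1 hours

35.1 hours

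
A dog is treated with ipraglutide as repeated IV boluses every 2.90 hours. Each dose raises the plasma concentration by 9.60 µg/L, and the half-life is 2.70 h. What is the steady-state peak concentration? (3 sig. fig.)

k = ln 2 / 2.70 = 0.2567 h⁻¹
Fraction remaining after one interval: e^(−kτ) = e^(−0.2567 × 2.90) = 0.4750
R = 1 / (1 − 0.4750) = 1.905
Css,max = 9.60 × 1.905 ≈ 18.3 µg/L

18.3 µg/L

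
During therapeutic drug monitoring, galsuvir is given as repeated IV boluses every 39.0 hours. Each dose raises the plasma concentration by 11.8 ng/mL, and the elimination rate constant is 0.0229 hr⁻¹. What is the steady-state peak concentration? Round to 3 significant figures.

20.0 ng/mL

Fraction remaining after one interval: e^(−kτ) = e^(−0.02290 × 39.0) = 0.4094
R = 1 / (1 − 0.4094) = 1.693
Css,max = 11.8 × 1.693 ≈ 20.0 ng/mL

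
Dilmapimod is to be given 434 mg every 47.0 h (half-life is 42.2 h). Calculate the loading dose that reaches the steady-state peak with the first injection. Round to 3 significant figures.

807 mg

k = ln 2 / 42.2 = 0.01643 h⁻¹
Accumulation ratio R = 1 / (1 − e^(−kτ)) = 1 / (1 − e^(−0.01643×47.0)) = 1 / (1 − 0.4621) = 1.859
Loading dose = maintenance dose × R = 434 × 1.859 ≈ 807 mg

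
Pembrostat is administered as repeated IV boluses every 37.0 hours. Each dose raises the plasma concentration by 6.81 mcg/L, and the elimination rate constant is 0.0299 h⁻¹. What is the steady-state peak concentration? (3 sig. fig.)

10.2 mcg/L

Fraction remaining after one interval: e^(−kτ) = e^(−0.02990 × 37.0) = 0.3308
R = 1 / (1 − 0.3308) = 1.494
Css,max = 6.81 × 1.494 ≈ 10.2 mcg/L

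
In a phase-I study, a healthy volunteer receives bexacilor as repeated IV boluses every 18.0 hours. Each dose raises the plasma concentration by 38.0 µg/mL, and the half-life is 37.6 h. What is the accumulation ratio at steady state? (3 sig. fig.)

3.54

k = ln 2 / 37.6 = 0.01843 h⁻¹
Fraction remaining after one interval: e^(−kτ) = e^(−0.01843 × 18.0) = 0.7176
R = 1 / (1 − 0.7176) = 1 / 0.2824 ≈ 3.54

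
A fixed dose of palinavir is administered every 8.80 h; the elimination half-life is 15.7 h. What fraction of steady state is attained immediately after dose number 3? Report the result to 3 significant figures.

k = ln 2 / 15.7 = 0.04415 h⁻¹
f_n = 1 − e^(−nkτ) = 1 − e^(−3 × 0.04415 × 8.80) = 1 − e^(−1.166) = 1 − 0.3118 ≈ 0.688

0.688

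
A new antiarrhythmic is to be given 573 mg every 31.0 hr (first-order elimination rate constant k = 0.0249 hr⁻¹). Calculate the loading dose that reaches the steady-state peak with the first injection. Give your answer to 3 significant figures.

1070 mg

Accumulation ratio R = 1 / (1 − e^(−kτ)) = 1 / (1 − e^(−0.02490×31.0)) = 1 / (1 − 0.4621) = 1.859
Loading dose = maintenance dose × R = 573 × 1.859 ≈ 1070 mg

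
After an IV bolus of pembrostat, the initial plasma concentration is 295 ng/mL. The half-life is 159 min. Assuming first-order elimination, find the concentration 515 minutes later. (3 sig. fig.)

k = ln 2 / 159 = 0.004359 min⁻¹
C(t) = C₀ e^(−kt) = 295 × e^(−0.004359 × 515) = 295 × e^(−2.245) = 295 × 0.1059 ≈ 31.2 ng/mL

31.2 ng/mL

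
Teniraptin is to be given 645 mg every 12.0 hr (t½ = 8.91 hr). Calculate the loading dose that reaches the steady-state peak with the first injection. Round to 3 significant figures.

k = ln 2 / 8.91 = 0.07779 hr⁻¹
Accumulation ratio R = 1 / (1 − e^(−kτ)) = 1 / (1 − e^(−0.07779×12.0)) = 1 / (1 − 0.3932) = 1.648
Loading dose = maintenance dose × R = 645 × 1.648 ≈ 1060 mg

1060 mg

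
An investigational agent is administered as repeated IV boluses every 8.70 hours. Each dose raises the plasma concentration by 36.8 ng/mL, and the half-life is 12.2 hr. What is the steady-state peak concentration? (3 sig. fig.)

k = ln 2 / 12.2 = 0.05682 hr⁻¹
Fraction remaining after one interval: e^(−kτ) = e^(−0.05682 × 8.70) = 0.6100
R = 1 / (1 − 0.6100) = 2.564
Css,max = 36.8 × 2.564 ≈ 94.4 ng/mL

94.4 ng/mL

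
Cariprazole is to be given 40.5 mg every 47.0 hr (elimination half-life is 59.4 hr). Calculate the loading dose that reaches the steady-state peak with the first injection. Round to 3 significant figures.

95.9 mg

k = ln 2 / 59.4 = 0.01167 hr⁻¹
Accumulation ratio R = 1 / (1 − e^(−kτ)) = 1 / (1 − e^(−0.01167×47.0)) = 1 / (1 − 0.5778) = 2.369
Loading dose = maintenance dose × R = 40.5 × 2.369 ≈ 95.9 mg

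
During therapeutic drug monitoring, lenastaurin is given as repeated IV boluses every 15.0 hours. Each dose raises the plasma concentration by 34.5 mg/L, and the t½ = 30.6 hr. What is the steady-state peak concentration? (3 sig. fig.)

120 mg/L

k = ln 2 / 30.6 = 0.02265 hr⁻¹
Fraction remaining after one interval: e^(−kτ) = e^(−0.02265 × 15.0) = 0.7119
R = 1 / (1 − 0.7119) = 3.471
Css,max = 34.5 × 3.471 ≈ 120 mg/L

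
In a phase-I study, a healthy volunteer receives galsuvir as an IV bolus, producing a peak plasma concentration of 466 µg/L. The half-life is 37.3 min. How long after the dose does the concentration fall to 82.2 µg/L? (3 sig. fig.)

k = ln 2 / 37.3 = 0.01858 min⁻¹
C(t) = C₀ e^(−kt)  ⇒  t = ln(C₀/C) / k
t = ln(466/82.2) / 0.01858 = 1.735 / 0.01858 ≈ 93.4 minutes

93.4 minutes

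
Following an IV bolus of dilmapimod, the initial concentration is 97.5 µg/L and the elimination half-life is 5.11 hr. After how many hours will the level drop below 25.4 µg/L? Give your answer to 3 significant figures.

9.92 hours

k = ln 2 / 5.11 = 0.1356 hr⁻¹
C(t) = C₀ e^(−kt)  ⇒  t = ln(C₀/C) / k
t = ln(97.5/25.4) / 0.1356 = 1.345 / 0.1356 ≈ 9.92 hours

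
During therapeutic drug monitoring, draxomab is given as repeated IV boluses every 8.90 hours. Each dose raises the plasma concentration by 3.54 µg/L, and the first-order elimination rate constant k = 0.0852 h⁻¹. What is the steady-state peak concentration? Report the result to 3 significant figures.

6.66 µg/L

Fraction remaining after one interval: e^(−kτ) = e^(−0.08520 × 8.90) = 0.4685
R = 1 / (1 − 0.4685) = 1.881
Css,max = 3.54 × 1.881 ≈ 6.66 µg/L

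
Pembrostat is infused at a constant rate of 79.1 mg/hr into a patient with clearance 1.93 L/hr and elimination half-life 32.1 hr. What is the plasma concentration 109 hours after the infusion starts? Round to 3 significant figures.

37.1 µg/mL

Css = rate / CL = 79.1 / 1.93 = 40.98 µg/mL
k = ln 2 / 32.1 = 0.02159 hr⁻¹
C(t) = Css (1 − e^(−kt)) = 40.98 × (1 − e^(−2.354)) = 40.98 × 0.9050 ≈ 37.1 µg/mL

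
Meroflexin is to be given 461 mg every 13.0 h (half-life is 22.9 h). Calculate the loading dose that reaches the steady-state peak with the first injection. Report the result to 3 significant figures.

1420 mg

k = ln 2 / 22.9 = 0.03027 h⁻¹
Accumulation ratio R = 1 / (1 − e^(−kτ)) = 1 / (1 − e^(−0.03027×13.0)) = 1 / (1 − 0.6747) = 3.074
Loading dose = maintenance dose × R = 461 × 3.074 ≈ 1420 mg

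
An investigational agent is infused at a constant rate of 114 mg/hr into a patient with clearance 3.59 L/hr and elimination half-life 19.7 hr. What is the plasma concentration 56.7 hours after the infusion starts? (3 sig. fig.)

27.4 µg/mL

Css = rate / CL = 114 / 3.59 = 31.75 µg/mL
k = ln 2 / 19.7 = 0.03519 hr⁻¹
C(t) = Css (1 − e^(−kt)) = 31.75 × (1 − e^(−1.995)) = 31.75 × 0.8640 ≈ 27.4 µg/mL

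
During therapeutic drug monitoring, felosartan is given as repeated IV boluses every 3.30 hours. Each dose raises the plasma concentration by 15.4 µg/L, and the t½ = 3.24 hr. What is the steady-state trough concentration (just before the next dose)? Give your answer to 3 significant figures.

k = ln 2 / 3.24 = 0.2139 hr⁻¹
Fraction remaining after one interval: e^(−kτ) = e^(−0.2139 × 3.30) = 0.4936
R = 1 / (1 − 0.4936) = 1.975
Css,max = 15.4 × 1.975 = 30.41 µg/L
Css,min = Css,max × e^(−kτ) = 30.41 × 0.4936 ≈ 15.0 µg/L

15.0 µg/L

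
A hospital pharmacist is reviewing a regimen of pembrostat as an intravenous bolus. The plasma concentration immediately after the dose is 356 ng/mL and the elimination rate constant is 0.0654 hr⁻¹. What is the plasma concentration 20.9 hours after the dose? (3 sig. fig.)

C(t) = C₀ e^(−kt) = 356 × e^(−0.06540 × 20.9) = 356 × e^(−1.367) = 356 × 0.2549 ≈ 90.7 ng/mL

90.7 ng/mL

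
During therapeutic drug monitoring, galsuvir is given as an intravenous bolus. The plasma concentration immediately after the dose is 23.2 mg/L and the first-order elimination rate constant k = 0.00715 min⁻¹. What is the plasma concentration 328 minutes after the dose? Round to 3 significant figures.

2.22 mg/L

C(t) = C₀ e^(−kt) = 23.2 × e^(−0.007150 × 328) = 23.2 × e^(−2.345) = 23.2 × 0.09583 ≈ 2.22 mg/L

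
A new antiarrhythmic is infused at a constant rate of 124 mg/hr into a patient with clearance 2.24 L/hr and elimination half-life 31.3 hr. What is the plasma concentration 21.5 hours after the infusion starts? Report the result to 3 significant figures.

Css = rate / CL = 124 / 2.24 = 55.36 µg/mL
k = ln 2 / 31.3 = 0.02215 hr⁻¹
C(t) = Css (1 − e^(−kt)) = 55.36 × (1 − e^(−0.4761)) = 55.36 × 0.3788 ≈ 21.0 µg/mL

21.0 µg/mL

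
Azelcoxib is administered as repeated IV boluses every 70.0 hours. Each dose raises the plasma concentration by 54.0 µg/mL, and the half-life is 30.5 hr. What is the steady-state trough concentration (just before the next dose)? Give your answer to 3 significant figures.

13.8 µg/mL

k = ln 2 / 30.5 = 0.02273 hr⁻¹
Fraction remaining after one interval: e^(−kτ) = e^(−0.02273 × 70.0) = 0.2038
R = 1 / (1 − 0.2038) = 1.256
Css,max = 54.0 × 1.256 = 67.82 µg/mL
Css,min = Css,max × e^(−kτ) = 67.82 × 0.2038 ≈ 13.8 µg/mL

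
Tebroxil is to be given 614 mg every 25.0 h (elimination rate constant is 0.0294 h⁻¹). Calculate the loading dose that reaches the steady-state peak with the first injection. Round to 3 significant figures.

1180 mg

Accumulation ratio R = 1 / (1 − e^(−kτ)) = 1 / (1 − e^(−0.02940×25.0)) = 1 / (1 − 0.4795) = 1.921
Loading dose = maintenance dose × R = 614 × 1.921 ≈ 1180 mg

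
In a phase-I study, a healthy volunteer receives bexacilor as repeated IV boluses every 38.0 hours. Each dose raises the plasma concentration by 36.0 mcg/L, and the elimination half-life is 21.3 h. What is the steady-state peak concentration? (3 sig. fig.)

k = ln 2 / 21.3 = 0.03254 h⁻¹
Fraction remaining after one interval: e^(−kτ) = e^(−0.03254 × 38.0) = 0.2904
R = 1 / (1 − 0.2904) = 1.409
Css,max = 36.0 × 1.409 ≈ 50.7 mcg/L

50.7 mcg/L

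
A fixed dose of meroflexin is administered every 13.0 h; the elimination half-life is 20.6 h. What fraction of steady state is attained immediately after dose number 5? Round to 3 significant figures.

k = ln 2 / 20.6 = 0.03365 h⁻¹
f_n = 1 − e^(−nkτ) = 1 − e^(−5 × 0.03365 × 13.0) = 1 − e^(−2.187) = 1 − 0.1122 ≈ 0.888

0.888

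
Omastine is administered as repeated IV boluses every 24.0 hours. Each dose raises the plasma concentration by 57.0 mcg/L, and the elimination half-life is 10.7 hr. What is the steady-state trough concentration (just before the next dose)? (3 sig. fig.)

15.3 mcg/L

k = ln 2 / 10.7 = 0.06478 hr⁻¹
Fraction remaining after one interval: e^(−kτ) = e^(−0.06478 × 24.0) = 0.2112
R = 1 / (1 − 0.2112) = 1.268
Css,max = 57.0 × 1.268 = 72.27 mcg/L
Css,min = Css,max × e^(−kτ) = 72.27 × 0.2112 ≈ 15.3 mcg/L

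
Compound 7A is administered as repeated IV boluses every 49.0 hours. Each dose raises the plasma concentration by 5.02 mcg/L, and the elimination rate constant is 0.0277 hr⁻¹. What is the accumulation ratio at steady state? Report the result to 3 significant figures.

1.35

Fraction remaining after one interval: e^(−kτ) = e^(−0.02770 × 49.0) = 0.2574
R = 1 / (1 − 0.2574) = 1 / 0.7426 ≈ 1.35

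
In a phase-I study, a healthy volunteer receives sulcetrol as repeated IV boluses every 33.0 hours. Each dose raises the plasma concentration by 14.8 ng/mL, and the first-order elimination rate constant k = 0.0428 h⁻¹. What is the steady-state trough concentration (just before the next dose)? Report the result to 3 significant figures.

4.77 ng/mL

Fraction remaining after one interval: e^(−kτ) = e^(−0.04280 × 33.0) = 0.2436
R = 1 / (1 − 0.2436) = 1.322
Css,max = 14.8 × 1.322 = 19.57 ng/mL
Css,min = Css,max × e^(−kτ) = 19.57 × 0.2436 ≈ 4.77 ng/mL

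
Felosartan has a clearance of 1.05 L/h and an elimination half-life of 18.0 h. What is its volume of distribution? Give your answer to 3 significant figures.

k = ln 2 / t½ = ln 2 / 18.0 = 0.03851 h⁻¹
V = CL / k = 1.05 / 0.03851 ≈ 27.3 L

27.3 L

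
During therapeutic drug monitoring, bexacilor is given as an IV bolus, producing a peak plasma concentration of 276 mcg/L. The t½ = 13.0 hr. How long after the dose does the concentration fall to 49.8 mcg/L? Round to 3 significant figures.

k = ln 2 / 13.0 = 0.05332 hr⁻¹
C(t) = C₀ e^(−kt)  ⇒  t = ln(C₀/C) / k
t = ln(276/49.8) / 0.05332 = 1.712 / 0.05332 ≈ 32.1 hours

32.1 hours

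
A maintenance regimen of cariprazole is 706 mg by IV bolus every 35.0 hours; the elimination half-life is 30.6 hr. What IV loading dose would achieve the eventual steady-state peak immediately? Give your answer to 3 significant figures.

1290 mg

k = ln 2 / 30.6 = 0.02265 hr⁻¹
Accumulation ratio R = 1 / (1 − e^(−kτ)) = 1 / (1 − e^(−0.02265×35.0)) = 1 / (1 − 0.4526) = 1.827
Loading dose = maintenance dose × R = 706 × 1.827 ≈ 1290 mg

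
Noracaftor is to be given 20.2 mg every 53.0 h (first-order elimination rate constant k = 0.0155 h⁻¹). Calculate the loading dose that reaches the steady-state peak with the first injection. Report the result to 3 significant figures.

36.1 mg

Accumulation ratio R = 1 / (1 − e^(−kτ)) = 1 / (1 − e^(−0.01550×53.0)) = 1 / (1 − 0.4398) = 1.785
Loading dose = maintenance dose × R = 20.2 × 1.785 ≈ 36.1 mg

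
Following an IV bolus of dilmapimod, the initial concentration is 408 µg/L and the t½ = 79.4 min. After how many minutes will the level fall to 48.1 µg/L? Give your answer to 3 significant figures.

245 minutes

k = ln 2 / 79.4 = 0.008730 min⁻¹
C(t) = C₀ e^(−kt)  ⇒  t = ln(C₀/C) / k
t = ln(408/48.1) / 0.008730 = 2.138 / 0.008730 ≈ 245 minutes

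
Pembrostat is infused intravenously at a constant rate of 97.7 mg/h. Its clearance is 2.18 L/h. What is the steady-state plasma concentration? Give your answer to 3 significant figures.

Css = infusion rate / CL = 97.7 / 2.18 ≈ 44.8 µg/mL

44.8 µg/mL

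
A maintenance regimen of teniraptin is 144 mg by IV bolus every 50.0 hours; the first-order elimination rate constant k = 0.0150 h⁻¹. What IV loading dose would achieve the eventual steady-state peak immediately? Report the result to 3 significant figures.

Accumulation ratio R = 1 / (1 − e^(−kτ)) = 1 / (1 − e^(−0.01500×50.0)) = 1 / (1 − 0.4724) = 1.895
Loading dose = maintenance dose × R = 144 × 1.895 ≈ 273 mg

273 mg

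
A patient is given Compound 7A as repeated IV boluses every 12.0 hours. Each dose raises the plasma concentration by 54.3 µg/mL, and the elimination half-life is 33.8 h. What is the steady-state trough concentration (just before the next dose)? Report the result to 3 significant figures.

k = ln 2 / 33.8 = 0.02051 h⁻¹
Fraction remaining after one interval: e^(−kτ) = e^(−0.02051 × 12.0) = 0.7819
R = 1 / (1 − 0.7819) = 4.584
Css,max = 54.3 × 4.584 = 248.9 µg/mL
Css,min = Css,max × e^(−kτ) = 248.9 × 0.7819 ≈ 195 µg/mL

195 µg/mL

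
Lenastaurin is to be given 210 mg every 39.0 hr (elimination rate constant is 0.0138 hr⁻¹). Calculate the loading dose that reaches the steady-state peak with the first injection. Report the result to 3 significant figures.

505 mg

Accumulation ratio R = 1 / (1 − e^(−kτ)) = 1 / (1 − e^(−0.01380×39.0)) = 1 / (1 − 0.5838) = 2.403
Loading dose = maintenance dose × R = 210 × 2.403 ≈ 505 mg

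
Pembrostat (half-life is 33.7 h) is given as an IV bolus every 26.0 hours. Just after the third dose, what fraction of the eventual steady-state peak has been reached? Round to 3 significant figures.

k = ln 2 / 33.7 = 0.02057 h⁻¹
f_n = 1 − e^(−nkτ) = 1 − e^(−3 × 0.02057 × 26.0) = 1 − e^(−1.604) = 1 − 0.2010 ≈ 0.799

0.799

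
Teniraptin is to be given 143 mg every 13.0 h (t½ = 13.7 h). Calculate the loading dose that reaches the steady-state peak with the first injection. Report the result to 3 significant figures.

k = ln 2 / 13.7 = 0.05059 h⁻¹
Accumulation ratio R = 1 / (1 − e^(−kτ)) = 1 / (1 − e^(−0.05059×13.0)) = 1 / (1 − 0.5180) = 2.075
Loading dose = maintenance dose × R = 143 × 2.075 ≈ 297 mg

297 mg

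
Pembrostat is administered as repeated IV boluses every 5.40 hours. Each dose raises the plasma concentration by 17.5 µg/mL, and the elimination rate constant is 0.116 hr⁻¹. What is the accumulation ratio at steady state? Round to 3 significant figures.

Fraction remaining after one interval: e^(−kτ) = e^(−0.1160 × 5.40) = 0.5345
R = 1 / (1 − 0.5345) = 1 / 0.4655 ≈ 2.15

2.15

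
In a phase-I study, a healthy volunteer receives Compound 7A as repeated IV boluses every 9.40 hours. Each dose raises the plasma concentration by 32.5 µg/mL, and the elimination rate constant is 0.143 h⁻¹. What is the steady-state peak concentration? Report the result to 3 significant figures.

44.0 µg/mL

Fraction remaining after one interval: e^(−kτ) = e^(−0.1430 × 9.40) = 0.2607
R = 1 / (1 − 0.2607) = 1.353
Css,max = 32.5 × 1.353 ≈ 44.0 µg/mL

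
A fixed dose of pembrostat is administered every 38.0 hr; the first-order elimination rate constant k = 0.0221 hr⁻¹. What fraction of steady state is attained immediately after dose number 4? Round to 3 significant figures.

f_n = 1 − e^(−nkτ) = 1 − e^(−4 × 0.02210 × 38.0) = 1 − e^(−3.359) = 1 − 0.03476 ≈ 0.965

0.965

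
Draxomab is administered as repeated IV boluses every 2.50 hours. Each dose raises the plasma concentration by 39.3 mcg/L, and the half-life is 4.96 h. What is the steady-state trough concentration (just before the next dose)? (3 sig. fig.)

k = ln 2 / 4.96 = 0.1397 h⁻¹
Fraction remaining after one interval: e^(−kτ) = e^(−0.1397 × 2.50) = 0.7051
R = 1 / (1 − 0.7051) = 3.391
Css,max = 39.3 × 3.391 = 133.3 mcg/L
Css,min = Css,max × e^(−kτ) = 133.3 × 0.7051 ≈ 94.0 mcg/L

94.0 mcg/L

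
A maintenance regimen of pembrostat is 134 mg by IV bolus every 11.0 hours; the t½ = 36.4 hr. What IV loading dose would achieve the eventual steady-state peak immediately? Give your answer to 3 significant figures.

709 mg

k = ln 2 / 36.4 = 0.01904 hr⁻¹
Accumulation ratio R = 1 / (1 − e^(−kτ)) = 1 / (1 − e^(−0.01904×11.0)) = 1 / (1 − 0.8110) = 5.291
Loading dose = maintenance dose × R = 134 × 5.291 ≈ 709 mg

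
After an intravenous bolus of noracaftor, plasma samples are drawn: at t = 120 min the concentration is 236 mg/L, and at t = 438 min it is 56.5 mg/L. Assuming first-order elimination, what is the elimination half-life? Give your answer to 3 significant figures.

154 minutes

k = ln(C₁/C₂) / (t₂ − t₁) = ln(236/56.5) / (438 − 120)
  = 1.430 / 318.0 = 0.004496 min⁻¹
t½ = ln 2 / k = ln 2 / 0.004496 ≈ 154 minutes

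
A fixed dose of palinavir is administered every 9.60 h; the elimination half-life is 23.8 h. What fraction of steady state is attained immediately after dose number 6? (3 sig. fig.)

k = ln 2 / 23.8 = 0.02912 h⁻¹
f_n = 1 − e^(−nkτ) = 1 − e^(−6 × 0.02912 × 9.60) = 1 − e^(−1.678) = 1 − 0.1868 ≈ 0.813

0.813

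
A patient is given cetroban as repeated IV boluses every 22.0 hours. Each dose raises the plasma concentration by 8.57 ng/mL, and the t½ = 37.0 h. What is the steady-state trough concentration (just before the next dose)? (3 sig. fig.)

16.8 ng/mL

k = ln 2 / 37.0 = 0.01873 h⁻¹
Fraction remaining after one interval: e^(−kτ) = e^(−0.01873 × 22.0) = 0.6622
R = 1 / (1 − 0.6622) = 2.961
Css,max = 8.57 × 2.961 = 25.37 ng/mL
Css,min = Css,max × e^(−kτ) = 25.37 × 0.6622 ≈ 16.8 ng/mL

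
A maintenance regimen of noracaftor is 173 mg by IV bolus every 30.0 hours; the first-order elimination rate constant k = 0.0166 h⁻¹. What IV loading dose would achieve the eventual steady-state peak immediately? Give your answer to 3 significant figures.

Accumulation ratio R = 1 / (1 − e^(−kτ)) = 1 / (1 − e^(−0.01660×30.0)) = 1 / (1 − 0.6077) = 2.549
Loading dose = maintenance dose × R = 173 × 2.549 ≈ 441 mg

441 mg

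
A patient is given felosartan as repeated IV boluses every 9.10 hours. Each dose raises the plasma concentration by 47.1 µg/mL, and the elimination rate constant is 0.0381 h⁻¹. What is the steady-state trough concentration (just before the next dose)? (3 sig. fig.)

114 µg/mL

Fraction remaining after one interval: e^(−kτ) = e^(−0.03810 × 9.10) = 0.7070
R = 1 / (1 − 0.7070) = 3.413
Css,max = 47.1 × 3.413 = 160.8 µg/mL
Css,min = Css,max × e^(−kτ) = 160.8 × 0.7070 ≈ 114 µg/mL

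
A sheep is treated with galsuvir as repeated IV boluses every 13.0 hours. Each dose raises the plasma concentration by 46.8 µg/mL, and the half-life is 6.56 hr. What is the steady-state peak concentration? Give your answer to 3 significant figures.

k = ln 2 / 6.56 = 0.1057 hr⁻¹
Fraction remaining after one interval: e^(−kτ) = e^(−0.1057 × 13.0) = 0.2532
R = 1 / (1 − 0.2532) = 1.339
Css,max = 46.8 × 1.339 ≈ 62.7 µg/mL

62.7 µg/mL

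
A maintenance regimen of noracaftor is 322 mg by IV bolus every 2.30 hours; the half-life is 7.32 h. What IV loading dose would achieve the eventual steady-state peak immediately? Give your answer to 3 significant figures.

k = ln 2 / 7.32 = 0.09469 h⁻¹
Accumulation ratio R = 1 / (1 − e^(−kτ)) = 1 / (1 − e^(−0.09469×2.30)) = 1 / (1 − 0.8043) = 5.110
Loading dose = maintenance dose × R = 322 × 5.110 ≈ 1650 mg

1650 mg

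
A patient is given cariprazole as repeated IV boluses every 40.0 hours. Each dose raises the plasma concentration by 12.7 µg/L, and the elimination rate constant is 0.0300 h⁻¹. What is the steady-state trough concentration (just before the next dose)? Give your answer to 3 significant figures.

5.47 µg/L

Fraction remaining after one interval: e^(−kτ) = e^(−0.03000 × 40.0) = 0.3012
R = 1 / (1 − 0.3012) = 1.431
Css,max = 12.7 × 1.431 = 18.17 µg/L
Css,min = Css,max × e^(−kτ) = 18.17 × 0.3012 ≈ 5.47 µg/L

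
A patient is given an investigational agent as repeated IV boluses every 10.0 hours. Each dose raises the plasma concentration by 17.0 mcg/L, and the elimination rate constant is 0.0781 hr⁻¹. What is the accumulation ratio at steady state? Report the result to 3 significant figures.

Fraction remaining after one interval: e^(−kτ) = e^(−0.07810 × 10.0) = 0.4579
R = 1 / (1 − 0.4579) = 1 / 0.5421 ≈ 1.84

1.84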